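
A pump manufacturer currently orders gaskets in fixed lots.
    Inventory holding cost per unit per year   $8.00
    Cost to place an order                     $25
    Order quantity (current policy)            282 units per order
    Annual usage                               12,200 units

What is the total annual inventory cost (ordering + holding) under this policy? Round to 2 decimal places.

Orders/yr = 12,200/282 = 43.262; ordering cost = 43.262 × $25 = $1,081.56
Average inventory = 282/2 = 141; holding cost = 141 × $8 = $1,128.00
Total = $1,081.56 + $1,128.00 = $2,209.56

$2,209.56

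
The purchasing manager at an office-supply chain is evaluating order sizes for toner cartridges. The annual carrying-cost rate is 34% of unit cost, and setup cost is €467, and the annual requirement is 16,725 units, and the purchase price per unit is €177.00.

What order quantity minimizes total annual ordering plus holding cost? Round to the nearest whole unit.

509 units

Carrying cost H = €177 × 34% = €60.1800/unit/yr
Q* = √(2·D·S / H) = √(2·16,725·467 / 60.18) = √259,573.8 ≈ 509.48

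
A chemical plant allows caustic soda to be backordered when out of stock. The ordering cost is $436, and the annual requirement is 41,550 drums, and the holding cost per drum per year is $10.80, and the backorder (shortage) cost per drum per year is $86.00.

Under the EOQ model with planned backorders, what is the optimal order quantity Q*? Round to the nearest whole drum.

1,943 drums

Basic EOQ = √(2·41,550·436/10.8) = 1,831.605
Backorder adjustment √((H+b)/b) = √((10.8+86)/86) = 1.0609
Q* = 1,831.605 × 1.0609 ≈ 1,943.21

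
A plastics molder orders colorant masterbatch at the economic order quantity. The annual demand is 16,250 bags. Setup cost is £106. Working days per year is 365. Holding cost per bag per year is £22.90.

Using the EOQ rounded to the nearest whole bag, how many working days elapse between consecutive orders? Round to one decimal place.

2DS/H = 2·16,250·106/22.9 = 150,436.68
EOQ = √150,436.68 ≈ 387.86 → Q = 388 bags
Cycle time = (working days × Q)/D = (365 × 388) / 16,250 = 8.715 days

8.7 days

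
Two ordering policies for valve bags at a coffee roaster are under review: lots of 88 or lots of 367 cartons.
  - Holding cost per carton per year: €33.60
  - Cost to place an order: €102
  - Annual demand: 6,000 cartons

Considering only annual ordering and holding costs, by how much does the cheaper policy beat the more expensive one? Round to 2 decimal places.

For each Q, cost = (D/Q)·S + (Q/2)·H.
TC(88) = (6,000/88)×102 + (88/2)×33.6 = €8,432.95
TC(367) = (6,000/367)×102 + (367/2)×33.6 = €7,833.17
Lots of 367 are cheaper by €599.77.

€599.77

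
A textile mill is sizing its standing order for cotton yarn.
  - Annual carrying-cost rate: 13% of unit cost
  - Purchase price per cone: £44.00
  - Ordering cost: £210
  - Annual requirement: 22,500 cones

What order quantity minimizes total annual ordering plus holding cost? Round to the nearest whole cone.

Carrying cost H = £44 × 13% = £5.7200/cone/yr
EOQ = √(2DS/H) = √(2 × 22,500 × 210 / 5.72)
    = √(1,652,097.90) ≈ 1,285.34

1,285 cones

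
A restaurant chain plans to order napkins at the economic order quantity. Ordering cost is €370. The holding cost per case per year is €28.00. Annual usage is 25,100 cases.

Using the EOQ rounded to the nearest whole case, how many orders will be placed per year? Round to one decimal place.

30.8 orders per year

Q* = √(2·D·S / H) = √(2·25,100·370 / 28) = √663,357.1 ≈ 814.47 → Q = 814
N = D/Q = 25,100/814 ≈ 30.835 orders/yr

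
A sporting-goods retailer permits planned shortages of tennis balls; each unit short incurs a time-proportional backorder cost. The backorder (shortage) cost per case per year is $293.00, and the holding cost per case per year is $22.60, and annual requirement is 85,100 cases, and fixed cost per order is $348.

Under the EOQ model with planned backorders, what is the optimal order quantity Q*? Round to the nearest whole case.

1,680 cases

Q* = √(2DS/H) · √((H + b)/b)
   = √(2 × 85,100 × 348 / 22.6) · √((22.6 + 293) / 293)
   = 1,618.882 × 1.0379 ≈ 1,680.16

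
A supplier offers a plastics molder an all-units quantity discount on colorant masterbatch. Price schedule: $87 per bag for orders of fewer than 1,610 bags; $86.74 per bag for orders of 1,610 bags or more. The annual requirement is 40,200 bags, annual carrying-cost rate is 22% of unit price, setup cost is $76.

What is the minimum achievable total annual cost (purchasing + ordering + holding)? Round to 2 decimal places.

H₁ = 22%×$87 = $19.1400;  H₂ = 22%×$86.74 = $19.0828
EOQ₁ = √(2×40,200×76/19.1400) = 565.02  (< 1,610, feasible at tier 1)
EOQ₂ = √(2×40,200×76/19.0828) = 565.87  (< 1,610 → use Q = 1,610 at tier-2 price)
TC(tier 1 (EOQ₁), Q≈565.0) = $3,508,214.48
TC(tier 2, Q≈1,610.0) = $3,504,207.29
Minimum at tier 2: $3,504,207.29

$3,504,207.29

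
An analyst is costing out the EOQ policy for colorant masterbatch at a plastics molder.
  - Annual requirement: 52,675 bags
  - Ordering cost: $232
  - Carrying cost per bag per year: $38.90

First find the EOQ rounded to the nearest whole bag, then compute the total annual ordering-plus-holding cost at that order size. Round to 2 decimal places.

$30,834.44

Q* = √(2·D·S / H) = √(2·52,675·232 / 38.9) = √628,308.5 ≈ 792.66 → Q = 793 bags
Annual ordering cost = (D/Q)·S = (52,675/793) × 232 = $15,410.59
Annual holding cost  = (Q/2)·H = (793/2) × 38.9 = $15,423.85
Total = $15,410.59 + $15,423.85 = $30,834.44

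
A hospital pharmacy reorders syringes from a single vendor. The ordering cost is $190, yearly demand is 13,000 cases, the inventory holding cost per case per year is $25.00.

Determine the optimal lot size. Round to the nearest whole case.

Optimal lot size Q* = (2 × 13,000 × $190 / $25)^½ ≈ 444.52

445 cases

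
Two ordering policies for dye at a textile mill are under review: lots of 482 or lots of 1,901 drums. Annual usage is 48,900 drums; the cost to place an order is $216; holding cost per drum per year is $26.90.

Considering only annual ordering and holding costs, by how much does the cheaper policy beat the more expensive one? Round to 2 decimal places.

Annual cost at Q: ordering D·S/Q plus holding Q·H/2.
TC(482) = (48,900/482)×216 + (482/2)×26.9 = $28,396.59
TC(1,901) = (48,900/1,901)×216 + (1,901/2)×26.9 = $31,124.68
Cheaper: Q = 482.  Difference = $2,728.09

$2,728.09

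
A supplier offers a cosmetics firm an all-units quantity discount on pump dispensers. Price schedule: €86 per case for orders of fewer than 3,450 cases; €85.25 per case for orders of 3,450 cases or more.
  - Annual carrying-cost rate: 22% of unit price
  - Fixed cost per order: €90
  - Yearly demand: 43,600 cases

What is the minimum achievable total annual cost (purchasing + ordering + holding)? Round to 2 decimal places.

H₁ = 22%×€86 = €18.9200;  H₂ = 22%×€85.25 = €18.7550
EOQ₁ = √(2×43,600×90/18.9200) = 644.05  (< 3,450, feasible at tier 1)
EOQ₂ = √(2×43,600×90/18.7550) = 646.88  (< 3,450 → use Q = 3,450 at tier-2 price)
TC(tier 1 (EOQ₁), Q≈644.0) = €3,761,785.41
TC(tier 2, Q≈3,450.0) = €3,750,389.77
Minimum at tier 2: €3,750,389.77

€3,750,389.77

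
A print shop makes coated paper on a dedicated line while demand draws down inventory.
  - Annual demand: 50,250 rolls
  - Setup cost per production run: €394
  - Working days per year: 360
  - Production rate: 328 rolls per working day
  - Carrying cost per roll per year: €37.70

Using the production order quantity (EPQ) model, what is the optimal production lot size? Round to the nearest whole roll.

1,352 rolls

d = 50,250/360 = 139.5833 rolls/day;  effective holding cost H(1 − d/p) = 37.7·(1 − 139.5833/328) = 21.65643
Q* = √(2DS / H_eff) = √(2·50,250·394 / 21.65643) ≈ 1,352.19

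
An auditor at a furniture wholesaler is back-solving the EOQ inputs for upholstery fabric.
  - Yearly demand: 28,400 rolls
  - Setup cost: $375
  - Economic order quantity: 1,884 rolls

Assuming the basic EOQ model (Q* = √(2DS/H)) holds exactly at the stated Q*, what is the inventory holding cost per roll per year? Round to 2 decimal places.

$6.00

Since Q* = (2DS/H)^½, squaring gives Q*²·H = 2DS.
H = 2DS / Q² = 2 × 28,400 × 375 / 1,884² = 6.0009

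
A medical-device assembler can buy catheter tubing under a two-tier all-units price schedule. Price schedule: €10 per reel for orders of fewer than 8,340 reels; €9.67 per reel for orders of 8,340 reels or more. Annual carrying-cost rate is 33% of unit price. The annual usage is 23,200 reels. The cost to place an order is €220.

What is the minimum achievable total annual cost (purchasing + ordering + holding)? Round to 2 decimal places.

€237,804.00

H₁ = 33%×€10 = €3.3000;  H₂ = 33%×€9.67 = €3.1911
EOQ₁ = √(2×23,200×220/3.3000) = 1,758.79  (< 8,340, feasible at tier 1)
EOQ₂ = √(2×23,200×220/3.1911) = 1,788.55  (< 8,340 → use Q = 8,340 at tier-2 price)
TC(tier 1 (EOQ₁), Q≈1,758.8) = €237,804.00
TC(tier 2, Q≈8,340.0) = €238,262.88
Minimum at tier 1 (EOQ₁): €237,804.00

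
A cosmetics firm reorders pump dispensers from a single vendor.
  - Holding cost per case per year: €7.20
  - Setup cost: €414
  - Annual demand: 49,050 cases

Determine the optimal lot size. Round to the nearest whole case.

Q* = √(2·D·S / H) = √(2·49,050·414 / 7.2) = √5,640,750.0 ≈ 2,375.03

2,375 cases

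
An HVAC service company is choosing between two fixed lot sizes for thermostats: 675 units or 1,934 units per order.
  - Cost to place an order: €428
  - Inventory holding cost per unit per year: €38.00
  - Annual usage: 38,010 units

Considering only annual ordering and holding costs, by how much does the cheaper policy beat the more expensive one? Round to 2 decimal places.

TC(Q) = (D/Q)S + (Q/2)H
TC(675) = (38,010/675)×428 + (675/2)×38 = €36,926.16
TC(1,934) = (38,010/1,934)×428 + (1,934/2)×38 = €45,157.73
|ΔTC| = |€36,926.16 − €45,157.73| = €8,231.57

€8,231.57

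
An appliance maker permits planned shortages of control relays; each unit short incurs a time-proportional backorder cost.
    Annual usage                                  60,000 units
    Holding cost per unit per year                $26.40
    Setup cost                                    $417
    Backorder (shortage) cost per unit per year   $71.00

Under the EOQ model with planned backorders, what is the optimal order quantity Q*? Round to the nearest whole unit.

Basic EOQ = √(2·60,000·417/26.4) = 1,376.755
Backorder adjustment √((H+b)/b) = √((26.4+71)/71) = 1.1713
Q* = 1,376.755 × 1.1713 ≈ 1,612.53

1,613 units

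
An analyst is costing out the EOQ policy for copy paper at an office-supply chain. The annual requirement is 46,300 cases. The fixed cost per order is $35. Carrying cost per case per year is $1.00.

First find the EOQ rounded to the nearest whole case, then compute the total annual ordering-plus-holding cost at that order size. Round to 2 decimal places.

$1,800.28

Optimal lot size Q* = (2 × 46,300 × $35 / $1)^½ ≈ 1,800.28 → Q = 1,800 cases
Orders/yr = 46,300/1,800 = 25.722; ordering cost = 25.722 × $35 = $900.28
Average inventory = 1,800/2 = 900; holding cost = 900 × $1 = $900.00
Total = $900.28 + $900.00 = $1,800.28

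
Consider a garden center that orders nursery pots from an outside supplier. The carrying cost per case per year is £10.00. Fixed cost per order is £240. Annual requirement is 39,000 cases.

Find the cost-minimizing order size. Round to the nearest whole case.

1,368 cases

Optimal lot size Q* = (2 × 39,000 × £240 / £10)^½ ≈ 1,368.21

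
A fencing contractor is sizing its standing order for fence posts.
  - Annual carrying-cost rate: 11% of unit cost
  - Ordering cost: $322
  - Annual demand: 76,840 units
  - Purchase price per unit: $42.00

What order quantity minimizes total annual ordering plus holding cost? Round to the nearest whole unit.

H = i·C = 0.11 × $42 = $4.6200 per unit-year
Q* = √(2·D·S / H) = √(2·76,840·322 / 4.62) = √10,711,030.3 ≈ 3,272.77

3,273 units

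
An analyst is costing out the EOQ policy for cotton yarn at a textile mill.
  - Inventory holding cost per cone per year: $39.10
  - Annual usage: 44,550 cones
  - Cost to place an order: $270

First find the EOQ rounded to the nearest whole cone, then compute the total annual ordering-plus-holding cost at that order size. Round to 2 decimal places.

$30,669.67

Q* = √(2·D·S / H) = √(2·44,550·270 / 39.1) = √615,268.5 ≈ 784.39 → Q = 784 cones
Ordering: D/Q × S = 44,550/784 × $270 = $15,342.47
Holding:  Q/2 × H = 784/2 × $39.1 = $15,327.20
Total = $15,342.47 + $15,327.20 = $30,669.67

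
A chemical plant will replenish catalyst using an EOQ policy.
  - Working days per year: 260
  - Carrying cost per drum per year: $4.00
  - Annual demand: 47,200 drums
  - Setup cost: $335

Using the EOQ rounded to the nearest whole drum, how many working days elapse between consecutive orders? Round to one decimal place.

EOQ = √(2DS/H) = √(2 × 47,200 × 335 / 4)
    = √(7,906,000.00) ≈ 2,811.76 → Q = 2,812 drums
Days between orders = 260 / (D/Q) = 260 / 16.785 ≈ 15.490

15.5 days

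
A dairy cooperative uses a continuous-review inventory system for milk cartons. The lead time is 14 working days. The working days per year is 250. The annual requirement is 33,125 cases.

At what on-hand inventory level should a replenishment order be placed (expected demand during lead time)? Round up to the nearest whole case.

Daily demand d = 33,125 / 250 = 132.500 cases/day
Demand during lead time = 132.500 × 14 = 1,855.00
Reorder point = 1,855.00 → round up

1,855 cases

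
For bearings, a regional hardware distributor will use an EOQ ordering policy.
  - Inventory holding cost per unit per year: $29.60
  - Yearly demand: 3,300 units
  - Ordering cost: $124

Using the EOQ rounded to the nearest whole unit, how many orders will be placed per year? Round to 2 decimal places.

Optimal lot size Q* = (2 × 3,300 × $124 / $29.6)^½ ≈ 166.28 → Q = 166
N = D/Q = 3,300/166 ≈ 19.880 orders/yr

19.88 orders per year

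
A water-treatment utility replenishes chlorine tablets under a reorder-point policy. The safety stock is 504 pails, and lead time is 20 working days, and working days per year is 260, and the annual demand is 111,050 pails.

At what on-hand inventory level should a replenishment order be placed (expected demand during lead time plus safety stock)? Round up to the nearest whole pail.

9,047 pails

Daily demand d = 111,050 / 260 = 427.115 pails/day
Demand during lead time = 427.115 × 20 = 8,542.31
Reorder point = 8,542.31 + 504 = 9,046.31 → round up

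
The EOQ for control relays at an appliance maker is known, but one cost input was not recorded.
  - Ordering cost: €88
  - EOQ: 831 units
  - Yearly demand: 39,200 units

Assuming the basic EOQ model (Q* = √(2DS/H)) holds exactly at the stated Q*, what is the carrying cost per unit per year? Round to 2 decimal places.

€9.99

From Q* = √(2DS/H) ⇒ Q*² = 2DS/H.
H = 2DS / Q² = 2 × 39,200 × 88 / 831² = 9.9907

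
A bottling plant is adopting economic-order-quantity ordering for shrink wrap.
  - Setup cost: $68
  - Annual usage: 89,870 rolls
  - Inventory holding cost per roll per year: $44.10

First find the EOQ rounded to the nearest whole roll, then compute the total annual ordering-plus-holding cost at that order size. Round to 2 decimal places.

$23,216.47

2DS/H = 2·89,870·68/44.1 = 277,150.11
EOQ = √277,150.11 ≈ 526.45 → Q = 526 rolls
Orders/yr = 89,870/526 = 170.856; ordering cost = 170.856 × $68 = $11,618.17
Average inventory = 526/2 = 263; holding cost = 263 × $44.1 = $11,598.30
Total = $11,618.17 + $11,598.30 = $23,216.47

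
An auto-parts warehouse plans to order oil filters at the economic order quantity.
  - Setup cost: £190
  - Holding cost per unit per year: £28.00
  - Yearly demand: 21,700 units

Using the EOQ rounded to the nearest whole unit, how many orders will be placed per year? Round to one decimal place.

40.0 orders per year

Q* = √(2·D·S / H) = √(2·21,700·190 / 28) = √294,500.0 ≈ 542.68 → Q = 543
N = D/Q = 21,700/543 ≈ 39.963 orders/yr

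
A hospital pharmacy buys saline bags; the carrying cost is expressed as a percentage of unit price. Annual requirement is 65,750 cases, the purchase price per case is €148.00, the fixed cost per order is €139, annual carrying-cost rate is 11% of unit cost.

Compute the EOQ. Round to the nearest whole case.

1,060 cases

Carrying cost H = €148 × 11% = €16.2800/case/yr
2DS/H = 2·65,750·139/16.28 = 1,122,757.99
EOQ = √1,122,757.99 ≈ 1,059.60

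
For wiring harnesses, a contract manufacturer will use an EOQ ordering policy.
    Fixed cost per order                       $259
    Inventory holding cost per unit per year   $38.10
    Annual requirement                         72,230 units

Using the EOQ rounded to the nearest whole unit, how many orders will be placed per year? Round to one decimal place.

72.9 orders per year

2DS/H = 2·72,230·259/38.1 = 982,024.67
EOQ = √982,024.67 ≈ 990.97 → Q = 991
Orders per year = D/Q = 72,230 / 991 = 72.886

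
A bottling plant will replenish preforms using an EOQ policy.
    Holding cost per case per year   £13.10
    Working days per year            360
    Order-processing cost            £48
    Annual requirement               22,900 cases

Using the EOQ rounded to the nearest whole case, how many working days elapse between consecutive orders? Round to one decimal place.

2DS/H = 2·22,900·48/13.1 = 167,816.79
EOQ = √167,816.79 ≈ 409.65 → Q = 410 cases
Cycle time = (working days × Q)/D = (360 × 410) / 22,900 = 6.445 days

6.4 days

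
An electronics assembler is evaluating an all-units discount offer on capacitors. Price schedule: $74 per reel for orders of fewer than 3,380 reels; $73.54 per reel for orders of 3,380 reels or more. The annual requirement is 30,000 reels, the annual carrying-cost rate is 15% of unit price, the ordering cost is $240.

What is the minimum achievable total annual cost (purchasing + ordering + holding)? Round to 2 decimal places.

$2,226,972.57

H₁ = 15%×$74 = $11.1000;  H₂ = 15%×$73.54 = $11.0310
EOQ₁ = √(2×30,000×240/11.1000) = 1,138.99  (< 3,380, feasible at tier 1)
EOQ₂ = √(2×30,000×240/11.0310) = 1,142.55  (< 3,380 → use Q = 3,380 at tier-2 price)
TC(tier 1 (EOQ₁), Q≈1,139.0) = $2,232,642.78
TC(tier 2, Q≈3,380.0) = $2,226,972.57
Minimum at tier 2: $2,226,972.57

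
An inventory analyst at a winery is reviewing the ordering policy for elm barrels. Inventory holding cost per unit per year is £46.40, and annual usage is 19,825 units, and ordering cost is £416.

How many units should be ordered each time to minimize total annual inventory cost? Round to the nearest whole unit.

2DS/H = 2·19,825·416/46.4 = 355,482.76
EOQ = √355,482.76 ≈ 596.22

596 units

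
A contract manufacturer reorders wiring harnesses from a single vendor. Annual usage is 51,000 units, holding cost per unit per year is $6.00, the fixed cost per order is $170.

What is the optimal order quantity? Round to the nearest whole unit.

1,700 units

Optimal lot size Q* = (2 × 51,000 × $170 / $6)^½ ≈ 1,700.00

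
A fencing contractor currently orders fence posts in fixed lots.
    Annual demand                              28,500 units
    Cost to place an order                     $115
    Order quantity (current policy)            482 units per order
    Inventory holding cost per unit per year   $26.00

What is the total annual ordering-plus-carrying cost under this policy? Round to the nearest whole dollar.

$13,066

Ordering: D/Q × S = 28,500/482 × $115 = $6,799.79
Holding:  Q/2 × H = 482/2 × $26 = $6,266.00
Total = $6,799.79 + $6,266.00 = $13,065.79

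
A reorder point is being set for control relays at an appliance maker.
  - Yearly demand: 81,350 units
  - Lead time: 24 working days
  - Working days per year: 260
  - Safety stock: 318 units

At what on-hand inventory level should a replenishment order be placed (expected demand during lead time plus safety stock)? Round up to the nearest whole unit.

Daily demand d = 81,350 / 260 = 312.885 units/day
Demand during lead time = 312.885 × 24 = 7,509.23
Reorder point = 7,509.23 + 318 = 7,827.23 → round up

7,828 units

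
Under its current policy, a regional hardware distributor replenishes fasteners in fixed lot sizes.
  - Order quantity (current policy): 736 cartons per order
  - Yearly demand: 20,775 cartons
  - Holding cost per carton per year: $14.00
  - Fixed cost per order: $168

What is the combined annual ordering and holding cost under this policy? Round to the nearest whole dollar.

Annual ordering cost = (D/Q)·S = (20,775/736) × 168 = $4,742.12
Annual holding cost  = (Q/2)·H = (736/2) × 14 = $5,152.00
Total = $4,742.12 + $5,152.00 = $9,894.12

$9,894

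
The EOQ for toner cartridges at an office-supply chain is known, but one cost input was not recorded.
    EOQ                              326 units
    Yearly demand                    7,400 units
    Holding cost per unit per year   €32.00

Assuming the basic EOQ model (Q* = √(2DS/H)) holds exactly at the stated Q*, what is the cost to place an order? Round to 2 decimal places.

Since Q* = (2DS/H)^½, squaring gives Q*²·H = 2DS.
S = Q²H / (2D) = 326² × 32 / (2 × 7,400) = 229.7859

€229.79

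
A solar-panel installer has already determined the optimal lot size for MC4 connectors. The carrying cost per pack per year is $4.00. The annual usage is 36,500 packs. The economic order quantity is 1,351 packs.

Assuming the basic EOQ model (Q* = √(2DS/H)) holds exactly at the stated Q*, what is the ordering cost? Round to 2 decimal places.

EOQ relation: Q² = 2DS/H, so rearrange for the unknown.
S = Q²H / (2D) = 1,351² × 4 / (2 × 36,500) = 100.0110

$100.01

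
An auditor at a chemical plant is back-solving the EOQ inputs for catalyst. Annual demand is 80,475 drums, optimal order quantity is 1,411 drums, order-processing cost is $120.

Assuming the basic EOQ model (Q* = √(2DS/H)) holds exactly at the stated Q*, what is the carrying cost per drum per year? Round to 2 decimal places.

EOQ relation: Q² = 2DS/H, so rearrange for the unknown.
H = 2DS / Q² = 2 × 80,475 × 120 / 1,411² = 9.7010

$9.70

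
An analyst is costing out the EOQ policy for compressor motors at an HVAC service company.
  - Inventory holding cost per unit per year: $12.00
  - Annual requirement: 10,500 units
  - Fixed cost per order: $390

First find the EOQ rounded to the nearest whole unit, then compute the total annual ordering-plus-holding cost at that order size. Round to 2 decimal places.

EOQ = √(2DS/H) = √(2 × 10,500 × 390 / 12)
    = √(682,500.00) ≈ 826.14 → Q = 826 units
Ordering: D/Q × S = 10,500/826 × $390 = $4,957.63
Holding:  Q/2 × H = 826/2 × $12 = $4,956.00
Total = $4,957.63 + $4,956.00 = $9,913.63

$9,913.63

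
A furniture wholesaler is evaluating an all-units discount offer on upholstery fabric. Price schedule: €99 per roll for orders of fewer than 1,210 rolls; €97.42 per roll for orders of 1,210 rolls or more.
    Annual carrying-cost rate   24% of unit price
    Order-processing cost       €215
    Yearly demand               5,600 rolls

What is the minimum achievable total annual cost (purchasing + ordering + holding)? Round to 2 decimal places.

€560,692.43

H₁ = 24%×€99 = €23.7600;  H₂ = 24%×€97.42 = €23.3808
EOQ₁ = √(2×5,600×215/23.7600) = 318.35  (< 1,210, feasible at tier 1)
EOQ₂ = √(2×5,600×215/23.3808) = 320.92  (< 1,210 → use Q = 1,210 at tier-2 price)
TC(tier 1 (EOQ₁), Q≈318.4) = €561,964.00
TC(tier 2, Q≈1,210.0) = €560,692.43
Minimum at tier 2: €560,692.43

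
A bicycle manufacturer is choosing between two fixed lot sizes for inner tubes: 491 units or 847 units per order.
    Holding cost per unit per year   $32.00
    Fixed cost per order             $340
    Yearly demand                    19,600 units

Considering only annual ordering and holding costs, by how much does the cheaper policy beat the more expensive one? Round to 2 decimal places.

Annual cost at Q: ordering D·S/Q plus holding Q·H/2.
TC(491) = (19,600/491)×340 + (491/2)×32 = $21,428.30
TC(847) = (19,600/847)×340 + (847/2)×32 = $21,419.77
Cheaper: Q = 847.  Difference = $8.53

$8.53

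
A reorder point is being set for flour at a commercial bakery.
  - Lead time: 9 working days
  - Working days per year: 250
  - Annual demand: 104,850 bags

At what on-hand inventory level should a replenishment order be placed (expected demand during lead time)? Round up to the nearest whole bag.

Daily demand d = 104,850 / 250 = 419.400 bags/day
Demand during lead time = 419.400 × 9 = 3,774.60
Reorder point = 3,774.60 → round up

3,775 bags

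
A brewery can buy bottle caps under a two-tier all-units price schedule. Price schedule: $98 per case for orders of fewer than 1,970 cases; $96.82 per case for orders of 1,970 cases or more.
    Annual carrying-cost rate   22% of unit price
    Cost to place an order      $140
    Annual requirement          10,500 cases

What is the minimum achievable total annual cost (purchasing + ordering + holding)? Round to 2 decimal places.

$1,036,961.56

H₁ = 22%×$98 = $21.5600;  H₂ = 22%×$96.82 = $21.3004
EOQ₁ = √(2×10,500×140/21.5600) = 369.27  (< 1,970, feasible at tier 1)
EOQ₂ = √(2×10,500×140/21.3004) = 371.52  (< 1,970 → use Q = 1,970 at tier-2 price)
TC(tier 1 (EOQ₁), Q≈369.3) = $1,036,961.56
TC(tier 2, Q≈1,970.0) = $1,038,337.09
Minimum at tier 1 (EOQ₁): $1,036,961.56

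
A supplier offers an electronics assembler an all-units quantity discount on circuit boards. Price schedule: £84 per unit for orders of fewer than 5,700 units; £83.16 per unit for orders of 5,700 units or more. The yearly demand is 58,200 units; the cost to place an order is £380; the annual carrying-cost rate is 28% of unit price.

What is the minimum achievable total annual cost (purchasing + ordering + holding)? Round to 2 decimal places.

H₁ = 28%×£84 = £23.5200;  H₂ = 28%×£83.16 = £23.2848
EOQ₁ = √(2×58,200×380/23.5200) = 1,371.35  (< 5,700, feasible at tier 1)
EOQ₂ = √(2×58,200×380/23.2848) = 1,378.26  (< 5,700 → use Q = 5,700 at tier-2 price)
TC(tier 1 (EOQ₁), Q≈1,371.4) = £4,921,054.25
TC(tier 2, Q≈5,700.0) = £4,910,153.68
Minimum at tier 2: £4,910,153.68

£4,910,153.68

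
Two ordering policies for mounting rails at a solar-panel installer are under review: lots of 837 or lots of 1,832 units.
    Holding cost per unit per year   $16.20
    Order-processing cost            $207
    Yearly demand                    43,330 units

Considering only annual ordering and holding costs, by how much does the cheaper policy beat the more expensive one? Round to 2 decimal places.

Annual cost at Q: ordering D·S/Q plus holding Q·H/2.
TC(837) = (43,330/837)×207 + (837/2)×16.2 = $17,495.72
TC(1,832) = (43,330/1,832)×207 + (1,832/2)×16.2 = $19,735.11
Cheaper: Q = 837.  Difference = $2,239.39

$2,239.39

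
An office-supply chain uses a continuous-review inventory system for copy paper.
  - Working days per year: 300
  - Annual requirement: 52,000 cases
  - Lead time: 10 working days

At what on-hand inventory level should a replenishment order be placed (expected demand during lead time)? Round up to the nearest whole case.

1,734 cases

Daily demand d = 52,000 / 300 = 173.333 cases/day
Demand during lead time = 173.333 × 10 = 1,733.33
Reorder point = 1,733.33 → round up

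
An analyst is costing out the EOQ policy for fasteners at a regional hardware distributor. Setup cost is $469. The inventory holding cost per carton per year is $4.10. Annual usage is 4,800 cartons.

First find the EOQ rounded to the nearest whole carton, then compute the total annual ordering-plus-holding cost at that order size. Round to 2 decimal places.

Q* = √(2·D·S / H) = √(2·4,800·469 / 4.1) = √1,098,146.3 ≈ 1,047.92 → Q = 1,048 cartons
Annual ordering cost = (D/Q)·S = (4,800/1,048) × 469 = $2,148.09
Annual holding cost  = (Q/2)·H = (1,048/2) × 4.1 = $2,148.40
Total = $2,148.09 + $2,148.40 = $4,296.49

$4,296.49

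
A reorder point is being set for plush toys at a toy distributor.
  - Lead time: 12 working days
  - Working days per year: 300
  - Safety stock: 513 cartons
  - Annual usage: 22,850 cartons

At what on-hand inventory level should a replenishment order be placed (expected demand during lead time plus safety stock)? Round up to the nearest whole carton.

Daily demand d = 22,850 / 300 = 76.167 cartons/day
Demand during lead time = 76.167 × 12 = 914.00
Reorder point = 914.00 + 513 = 1,427.00 → round up

1,427 cartons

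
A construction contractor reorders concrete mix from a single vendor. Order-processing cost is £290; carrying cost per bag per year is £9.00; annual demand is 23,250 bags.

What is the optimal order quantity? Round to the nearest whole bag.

1,224 bags

Q* = √(2·D·S / H) = √(2·23,250·290 / 9) = √1,498,333.3 ≈ 1,224.06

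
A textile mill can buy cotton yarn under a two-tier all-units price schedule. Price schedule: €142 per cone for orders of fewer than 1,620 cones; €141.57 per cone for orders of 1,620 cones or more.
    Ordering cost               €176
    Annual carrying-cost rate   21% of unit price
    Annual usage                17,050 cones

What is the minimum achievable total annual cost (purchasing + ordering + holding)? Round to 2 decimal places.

H₁ = 21%×€142 = €29.8200;  H₂ = 21%×€141.57 = €29.7297
EOQ₁ = √(2×17,050×176/29.8200) = 448.62  (< 1,620, feasible at tier 1)
EOQ₂ = √(2×17,050×176/29.7297) = 449.30  (< 1,620 → use Q = 1,620 at tier-2 price)
TC(tier 1 (EOQ₁), Q≈448.6) = €2,434,477.88
TC(tier 2, Q≈1,620.0) = €2,439,701.90
Minimum at tier 1 (EOQ₁): €2,434,477.88

€2,434,477.88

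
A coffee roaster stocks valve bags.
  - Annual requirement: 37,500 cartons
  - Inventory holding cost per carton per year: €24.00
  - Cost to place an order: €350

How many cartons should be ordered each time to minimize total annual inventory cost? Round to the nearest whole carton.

1,046 cartons

2DS/H = 2·37,500·350/24 = 1,093,750.00
EOQ = √1,093,750.00 ≈ 1,045.83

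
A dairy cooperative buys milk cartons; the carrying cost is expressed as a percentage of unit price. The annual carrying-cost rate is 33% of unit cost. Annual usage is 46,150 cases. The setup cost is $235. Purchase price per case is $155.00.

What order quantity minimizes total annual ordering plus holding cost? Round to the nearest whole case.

651 cases

Holding cost per case per year: H = 33% × $155 = $51.1500
2DS/H = 2·46,150·235/51.15 = 424,056.70
EOQ = √424,056.70 ≈ 651.20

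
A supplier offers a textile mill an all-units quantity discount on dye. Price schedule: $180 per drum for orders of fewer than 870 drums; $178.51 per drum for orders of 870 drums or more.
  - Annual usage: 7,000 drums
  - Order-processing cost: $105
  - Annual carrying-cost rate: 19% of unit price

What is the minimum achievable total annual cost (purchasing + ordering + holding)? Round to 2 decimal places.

H₁ = 19%×$180 = $34.2000;  H₂ = 19%×$178.51 = $33.9169
EOQ₁ = √(2×7,000×105/34.2000) = 207.32  (< 870, feasible at tier 1)
EOQ₂ = √(2×7,000×105/33.9169) = 208.19  (< 870 → use Q = 870 at tier-2 price)
TC(tier 1 (EOQ₁), Q≈207.3) = $1,267,090.42
TC(tier 2, Q≈870.0) = $1,265,168.68
Minimum at tier 2: $1,265,168.68

$1,265,168.68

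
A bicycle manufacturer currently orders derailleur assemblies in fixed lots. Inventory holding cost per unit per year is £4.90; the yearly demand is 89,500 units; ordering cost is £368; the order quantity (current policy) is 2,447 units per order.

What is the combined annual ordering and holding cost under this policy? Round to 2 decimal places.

£19,454.90

Orders/yr = 89,500/2,447 = 36.575; ordering cost = 36.575 × £368 = £13,459.75
Average inventory = 2,447/2 = 1223.5; holding cost = 1223.5 × £4.9 = £5,995.15
Total = £13,459.75 + £5,995.15 = £19,454.90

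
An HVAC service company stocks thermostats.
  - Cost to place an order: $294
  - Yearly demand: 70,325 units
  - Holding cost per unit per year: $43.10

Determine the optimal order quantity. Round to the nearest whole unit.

EOQ = √(2DS/H) = √(2 × 70,325 × 294 / 43.1)
    = √(959,422.27) ≈ 979.50

980 units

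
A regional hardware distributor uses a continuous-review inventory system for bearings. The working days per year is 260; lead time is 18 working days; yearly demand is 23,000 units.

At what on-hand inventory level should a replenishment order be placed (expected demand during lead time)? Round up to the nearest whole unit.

Daily demand d = 23,000 / 260 = 88.462 units/day
Demand during lead time = 88.462 × 18 = 1,592.31
Reorder point = 1,592.31 → round up

1,593 units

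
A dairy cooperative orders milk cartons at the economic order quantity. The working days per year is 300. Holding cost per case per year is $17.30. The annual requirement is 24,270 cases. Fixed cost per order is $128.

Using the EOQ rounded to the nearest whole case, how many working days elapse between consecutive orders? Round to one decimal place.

7.4 days

2DS/H = 2·24,270·128/17.3 = 359,139.88
EOQ = √359,139.88 ≈ 599.28 → Q = 599 cases
T = Q/D × 300 days = 599/24,270 × 300 = 7.404 days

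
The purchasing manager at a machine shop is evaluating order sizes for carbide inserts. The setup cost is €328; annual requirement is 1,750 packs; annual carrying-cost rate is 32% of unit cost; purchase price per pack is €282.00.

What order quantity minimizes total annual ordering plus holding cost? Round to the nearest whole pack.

113 packs

H = i·C = 0.32 × €282 = €90.2400 per pack-year
Optimal lot size Q* = (2 × 1,750 × €328 / €90.24)^½ ≈ 112.79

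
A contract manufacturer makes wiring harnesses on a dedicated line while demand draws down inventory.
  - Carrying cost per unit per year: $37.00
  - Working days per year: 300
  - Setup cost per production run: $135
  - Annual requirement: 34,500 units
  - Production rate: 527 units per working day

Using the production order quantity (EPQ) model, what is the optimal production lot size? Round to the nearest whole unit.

567 units

Daily demand d = 34,500/300 = 115.000; p = 527; 1 − d/p = 0.78178
EPQ = √(2DS / (H(1 − d/p)))
    = √(2 × 34,500 × 135 / (37 × 0.78178)) ≈ 567.48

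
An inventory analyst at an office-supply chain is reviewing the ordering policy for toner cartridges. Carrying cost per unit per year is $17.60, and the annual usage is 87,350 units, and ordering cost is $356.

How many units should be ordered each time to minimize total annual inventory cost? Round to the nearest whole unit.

1,880 units

2DS/H = 2·87,350·356/17.6 = 3,533,704.55
EOQ = √3,533,704.55 ≈ 1,879.82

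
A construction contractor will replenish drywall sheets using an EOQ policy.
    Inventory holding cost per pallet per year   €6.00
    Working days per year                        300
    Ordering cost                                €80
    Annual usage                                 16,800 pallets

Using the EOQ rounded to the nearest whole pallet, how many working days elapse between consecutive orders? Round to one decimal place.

2DS/H = 2·16,800·80/6 = 448,000.00
EOQ = √448,000.00 ≈ 669.33 → Q = 669 pallets
Cycle time = (working days × Q)/D = (300 × 669) / 16,800 = 11.946 days

11.9 days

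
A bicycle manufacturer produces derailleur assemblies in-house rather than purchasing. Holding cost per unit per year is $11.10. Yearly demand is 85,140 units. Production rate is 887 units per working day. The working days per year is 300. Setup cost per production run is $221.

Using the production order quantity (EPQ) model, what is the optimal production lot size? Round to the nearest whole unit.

Daily demand d = 85,140/300 = 283.800; p = 887; 1 − d/p = 0.68005
EPQ = √(2DS / (H(1 − d/p)))
    = √(2 × 85,140 × 221 / (11.1 × 0.68005)) ≈ 2,232.79

2,233 units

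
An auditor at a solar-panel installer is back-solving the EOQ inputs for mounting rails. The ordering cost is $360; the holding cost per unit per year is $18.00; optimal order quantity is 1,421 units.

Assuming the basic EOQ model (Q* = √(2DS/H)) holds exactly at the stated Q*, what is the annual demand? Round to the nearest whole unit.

50,481 units per year

From Q* = √(2DS/H) ⇒ Q*² = 2DS/H.
D = Q²H / (2S) = 1,421² × 18 / (2 × 360) = 50,481.03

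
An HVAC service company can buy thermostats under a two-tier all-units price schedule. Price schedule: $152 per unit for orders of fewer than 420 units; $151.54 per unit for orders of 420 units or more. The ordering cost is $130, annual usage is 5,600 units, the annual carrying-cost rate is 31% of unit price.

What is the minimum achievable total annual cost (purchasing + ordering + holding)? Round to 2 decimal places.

H₁ = 31%×$152 = $47.1200;  H₂ = 31%×$151.54 = $46.9774
EOQ₁ = √(2×5,600×130/47.1200) = 175.78  (< 420, feasible at tier 1)
EOQ₂ = √(2×5,600×130/46.9774) = 176.05  (< 420 → use Q = 420 at tier-2 price)
TC(tier 1 (EOQ₁), Q≈175.8) = $859,482.92
TC(tier 2, Q≈420.0) = $860,222.59
Minimum at tier 1 (EOQ₁): $859,482.92

$859,482.92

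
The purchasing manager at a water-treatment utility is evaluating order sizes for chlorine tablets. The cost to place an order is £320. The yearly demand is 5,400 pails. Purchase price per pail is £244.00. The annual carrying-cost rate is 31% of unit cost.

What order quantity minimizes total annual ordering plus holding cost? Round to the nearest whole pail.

Holding cost per pail per year: H = 31% × £244 = £75.6400
EOQ = √(2DS/H) = √(2 × 5,400 × 320 / 75.64)
    = √(45,690.11) ≈ 213.75

214 pails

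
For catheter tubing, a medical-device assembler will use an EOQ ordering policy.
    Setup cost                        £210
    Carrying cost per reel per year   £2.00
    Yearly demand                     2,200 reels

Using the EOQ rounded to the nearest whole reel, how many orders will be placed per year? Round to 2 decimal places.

3.24 orders per year

2DS/H = 2·2,200·210/2 = 462,000.00
EOQ = √462,000.00 ≈ 679.71 → Q = 680
Orders per year = D/Q = 2,200 / 680 = 3.235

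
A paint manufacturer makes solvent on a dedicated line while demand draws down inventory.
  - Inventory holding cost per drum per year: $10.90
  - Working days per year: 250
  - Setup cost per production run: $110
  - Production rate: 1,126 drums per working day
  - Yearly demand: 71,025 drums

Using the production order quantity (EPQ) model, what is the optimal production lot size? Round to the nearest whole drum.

1,385 drums

d = 71,025/250 = 284.1000 drums/day;  effective holding cost H(1 − d/p) = 10.9·(1 − 284.1000/1126) = 8.14983
Q* = √(2DS / H_eff) = √(2·71,025·110 / 8.14983) ≈ 1,384.66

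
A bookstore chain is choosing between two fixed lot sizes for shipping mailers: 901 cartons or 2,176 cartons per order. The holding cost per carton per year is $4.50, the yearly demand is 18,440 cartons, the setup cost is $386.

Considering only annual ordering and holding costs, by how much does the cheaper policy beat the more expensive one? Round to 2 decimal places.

$1,760.12

TC(Q) = (D/Q)S + (Q/2)H
TC(901) = (18,440/901)×386 + (901/2)×4.5 = $9,927.18
TC(2,176) = (18,440/2,176)×386 + (2,176/2)×4.5 = $8,167.07
|ΔTC| = |$9,927.18 − $8,167.07| = $1,760.12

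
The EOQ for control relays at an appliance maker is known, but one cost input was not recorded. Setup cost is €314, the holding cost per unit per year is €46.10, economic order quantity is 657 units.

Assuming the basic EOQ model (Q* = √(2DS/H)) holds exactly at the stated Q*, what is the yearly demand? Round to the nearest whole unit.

31,686 units per year

EOQ relation: Q² = 2DS/H, so rearrange for the unknown.
D = Q²H / (2S) = 657² × 46.1 / (2 × 314) = 31,686.34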